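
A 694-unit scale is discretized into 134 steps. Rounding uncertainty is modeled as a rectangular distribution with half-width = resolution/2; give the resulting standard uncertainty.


resolution = range / divisions
resolution = 694 / 134 = 5.1791045
u_res = resolution / (2*sqrt(3))
u_res = 5.1791045 / 3.4641016
u_res = 1.4951

1.4951


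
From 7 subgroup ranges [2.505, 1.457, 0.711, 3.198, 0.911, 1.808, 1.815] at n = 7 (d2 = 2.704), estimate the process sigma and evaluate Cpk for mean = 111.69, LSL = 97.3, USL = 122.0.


R_bar = (2.505 + 1.457 + 0.711 + 3.198 + 0.911 + 1.808 + 1.815) / 7 = 1.7721429
sigma = R_bar / d2 = 1.7721429 / 2.704 = 0.65537829
Cp = (USL - LSL)/(6*sigma) = (122.0 - 97.3)/(6*0.65537829) = 6.2814
Cpu = (122.0 - 111.69)/(3*0.65537829) = 5.2438
Cpl = (111.69 - 97.3)/(3*0.65537829) = 7.3189
Cpk = min(Cpu, Cpl) = 5.2438

5.2438


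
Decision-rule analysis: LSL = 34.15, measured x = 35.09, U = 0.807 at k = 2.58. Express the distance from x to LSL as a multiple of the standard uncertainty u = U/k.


u = U / k = 0.807 / 2.58 = 0.3127907
margin = |LSL - x| = |34.15 - 35.09| = 0.94
z = margin / u = 0.94 / 0.3127907
z = 3.0052

3.0052


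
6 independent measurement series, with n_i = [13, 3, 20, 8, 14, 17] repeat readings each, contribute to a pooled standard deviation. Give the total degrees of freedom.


nu = sum_i (n_i - 1)
nu = ((13 - 1) + (3 - 1) + (20 - 1) + (8 - 1) + (14 - 1) + (17 - 1))
nu = 12 + 2 + 19 + 7 + 13 + 16
nu = 69

69


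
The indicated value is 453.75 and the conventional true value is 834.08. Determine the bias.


Systematic error = measured - true
= 453.75 - 834.08
= -380.3300

-380.3300


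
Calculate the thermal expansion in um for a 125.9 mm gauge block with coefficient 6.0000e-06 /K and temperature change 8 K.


dL = L * alpha * dT
= 125.9 * 6.0000e-06 * 8
= 0.0060432 mm
dL_um = 0.0060432 * 1000 = 6.0432 um

6.0432


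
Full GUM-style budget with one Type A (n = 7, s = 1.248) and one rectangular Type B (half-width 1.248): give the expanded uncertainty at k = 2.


u_A = s / sqrt(n) = 1.248 / sqrt(7) = 0.47169966
u_B = half_width / sqrt(3) = 1.248 / sqrt(3) = 0.72053314
uc = sqrt(u_A^2 + u_B^2) = sqrt(0.47169966^2 + 0.72053314^2) = 0.86120182
U = k * uc = 2 * 0.86120182
U = 1.7224

1.7224


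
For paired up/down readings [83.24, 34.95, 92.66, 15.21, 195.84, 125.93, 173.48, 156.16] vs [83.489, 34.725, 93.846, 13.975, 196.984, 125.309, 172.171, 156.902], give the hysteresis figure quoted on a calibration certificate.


|83.24 - 83.489| = 0.2490
|34.95 - 34.725| = 0.2250
|92.66 - 93.846| = 1.1860
|15.21 - 13.975| = 1.2350
|195.84 - 196.984| = 1.1440
|125.93 - 125.309| = 0.6210
|173.48 - 172.171| = 1.3090
|156.16 - 156.902| = 0.7420
hysteresis = max(diffs) = 1.3090

1.3090


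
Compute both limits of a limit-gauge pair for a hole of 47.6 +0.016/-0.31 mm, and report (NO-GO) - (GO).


GO = nominal - lower_tol (smallest hole = maximum material condition)
GO = 47.6 - 0.31 = 47.29
NO-GO = nominal + upper_tol (largest hole = least material condition)
NO-GO = 47.6 + 0.016 = 47.616
spread = NO-GO - GO = 47.616 - 47.29 = 0.3260

0.3260


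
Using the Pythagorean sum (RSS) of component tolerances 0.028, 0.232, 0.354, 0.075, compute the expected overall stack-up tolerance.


RSS = sqrt(0.028^2 + 0.232^2 + 0.354^2 + 0.075^2)
= sqrt(0.185549)
= 0.4308

0.4308


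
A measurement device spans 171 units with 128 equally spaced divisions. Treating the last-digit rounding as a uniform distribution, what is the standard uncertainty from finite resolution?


resolution = range / divisions
resolution = 171 / 128 = 1.3359375
u_res = resolution / (2*sqrt(3))
u_res = 1.3359375 / 3.4641016
u_res = 0.3857

0.3857


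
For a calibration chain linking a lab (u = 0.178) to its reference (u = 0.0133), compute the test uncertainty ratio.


TUR = u_lab / u_ref
= 0.178 / 0.0133
= 13.3835

13.3835


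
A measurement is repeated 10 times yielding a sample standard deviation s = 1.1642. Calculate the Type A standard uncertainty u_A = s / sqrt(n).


u_A = s / sqrt(n)
u_A = 1.1642 / sqrt(10)
u_A = 1.1642 / 3.1622777
u_A = 0.3682

0.3682


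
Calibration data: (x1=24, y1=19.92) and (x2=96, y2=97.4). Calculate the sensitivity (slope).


slope = (y2 - y1) / (x2 - x1)
= (97.4 - 19.92) / (96 - 24)
= 77.4800 / 72
= 1.0761

1.0761


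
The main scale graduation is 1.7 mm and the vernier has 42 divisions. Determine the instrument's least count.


LC = MSD / n_div
= 1.7 / 42
= 0.0405

0.0405


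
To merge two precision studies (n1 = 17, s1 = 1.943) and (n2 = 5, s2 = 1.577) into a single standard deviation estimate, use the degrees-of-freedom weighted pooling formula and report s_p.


s_p = sqrt(((n1-1)*s1^2 + (n2-1)*s2^2) / (n1+n2-2))
numerator = (17-1)*1.943^2 + (5-1)*1.577^2 = 60.403984 + 9.947716 = 70.3517
denominator = 17 + 5 - 2 = 20
s_p^2 = 70.3517 / 20 = 3.517585
s_p = sqrt(3.517585) = 1.8755

1.8755


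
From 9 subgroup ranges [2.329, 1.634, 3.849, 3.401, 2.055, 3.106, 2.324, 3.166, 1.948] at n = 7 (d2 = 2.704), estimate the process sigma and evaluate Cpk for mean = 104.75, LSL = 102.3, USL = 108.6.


R_bar = (2.329 + 1.634 + 3.849 + 3.401 + 2.055 + 3.106 + 2.324 + 3.166 + 1.948) / 9 = 2.6457778
sigma = R_bar / d2 = 2.6457778 / 2.704 = 0.97846812
Cp = (USL - LSL)/(6*sigma) = (108.6 - 102.3)/(6*0.97846812) = 1.0731
Cpu = (108.6 - 104.75)/(3*0.97846812) = 1.3116
Cpl = (104.75 - 102.3)/(3*0.97846812) = 0.8346
Cpk = min(Cpu, Cpl) = 0.8346

0.8346


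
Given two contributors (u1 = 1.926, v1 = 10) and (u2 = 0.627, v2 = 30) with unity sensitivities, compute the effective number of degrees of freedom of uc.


uc = sqrt(u1^2 + u2^2) = sqrt(1.926^2 + 0.627^2) = 2.0254888
v_eff = uc^4 / (u1^4/v1 + u2^4/v2)
= 2.0254888^4 / (1.926^4/10 + 0.627^4/30)
= 16.831367 / 1.3811729
v_eff = 12.1863

12.1863


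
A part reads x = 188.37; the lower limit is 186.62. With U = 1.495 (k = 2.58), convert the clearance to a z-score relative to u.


u = U / k = 1.495 / 2.58 = 0.57945736
margin = |LSL - x| = |186.62 - 188.37| = 1.75
z = margin / u = 1.75 / 0.57945736
z = 3.0201

3.0201


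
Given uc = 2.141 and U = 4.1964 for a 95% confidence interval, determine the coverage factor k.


k = U / uc
k = 4.1964 / 2.141
k = 1.96

1.96


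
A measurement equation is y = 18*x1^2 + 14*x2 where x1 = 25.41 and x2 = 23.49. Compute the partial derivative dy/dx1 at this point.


y = 18*x1^2 + 14*x2
dy/dx1 = 2*18*x1
Evaluate at x1 = 25.41: c1 = 36 * 25.41
c1 = 914.7600

914.7600


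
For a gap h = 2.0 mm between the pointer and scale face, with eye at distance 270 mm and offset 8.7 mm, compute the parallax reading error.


error = h * offset / d
= 2.0 * 8.7 / 270
= 0.0644

0.0644


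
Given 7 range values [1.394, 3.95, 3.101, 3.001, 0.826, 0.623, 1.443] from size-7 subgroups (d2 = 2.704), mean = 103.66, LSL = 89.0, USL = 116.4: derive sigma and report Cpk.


R_bar = (1.394 + 3.95 + 3.101 + 3.001 + 0.826 + 0.623 + 1.443) / 7 = 2.0482857
sigma = R_bar / d2 = 2.0482857 / 2.704 = 0.75750211
Cp = (USL - LSL)/(6*sigma) = (116.4 - 89.0)/(6*0.75750211) = 6.0286
Cpu = (116.4 - 103.66)/(3*0.75750211) = 5.6061
Cpl = (103.66 - 89.0)/(3*0.75750211) = 6.4510
Cpk = min(Cpu, Cpl) = 5.6061

5.6061


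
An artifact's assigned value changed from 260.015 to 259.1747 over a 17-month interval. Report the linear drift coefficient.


rate = (v2 - v1) / months
= (259.1747 - 260.015) / 17
= -0.8403 / 17
= -0.0494

-0.0494


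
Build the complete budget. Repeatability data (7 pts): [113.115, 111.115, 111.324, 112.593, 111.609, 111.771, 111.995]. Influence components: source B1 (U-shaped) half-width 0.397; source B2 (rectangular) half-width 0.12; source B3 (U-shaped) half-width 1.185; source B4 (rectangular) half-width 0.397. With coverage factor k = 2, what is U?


mean = (113.115 + 111.115 + 111.324 + 112.593 + 111.609 + 111.771 + 111.995) / 7 = 111.9317143
s = sqrt(sum((x - mean)^2)/(n-1)) = 0.70802324
u_A = s / sqrt(n) = 0.70802324 / sqrt(7) = 0.26760763
u_B1 = 0.397 / sqrt(2) = 0.28072139
u_B2 = 0.12 / sqrt(3) = 0.069282032
u_B3 = 1.185 / sqrt(2) = 0.83792154
u_B4 = 0.397 / sqrt(3) = 0.22920806
uc = sqrt(0.26760763^2 + 0.28072139^2 + 0.069282032^2 + 0.83792154^2 + 0.22920806^2) = 0.95386958
U = k * uc = 2 * 0.95386958
U = 1.9077

1.9077


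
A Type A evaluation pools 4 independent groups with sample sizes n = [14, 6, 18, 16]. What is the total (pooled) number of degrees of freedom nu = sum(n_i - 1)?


nu = sum_i (n_i - 1)
nu = ((14 - 1) + (6 - 1) + (18 - 1) + (16 - 1))
nu = 13 + 5 + 17 + 15
nu = 50

50


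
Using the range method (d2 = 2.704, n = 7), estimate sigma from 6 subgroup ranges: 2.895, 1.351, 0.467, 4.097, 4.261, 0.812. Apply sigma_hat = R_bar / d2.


R_bar = (2.895 + 1.351 + 0.467 + 4.097 + 4.261 + 0.812) / 6
R_bar = 13.883 / 6 = 2.3138333
sigma_hat = R_bar / d2 = 2.3138333 / 2.704 = 0.8557

0.8557


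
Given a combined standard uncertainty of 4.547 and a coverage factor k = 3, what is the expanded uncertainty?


U = k * uc
U = 3 * 4.547
U = 13.6410

13.6410


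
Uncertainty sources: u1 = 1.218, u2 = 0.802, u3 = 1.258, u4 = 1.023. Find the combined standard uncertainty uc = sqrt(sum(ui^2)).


uc = sqrt(1.218^2 + 0.802^2 + 1.258^2 + 1.023^2)
uc = sqrt(4.755821)
uc = 2.1808

2.1808


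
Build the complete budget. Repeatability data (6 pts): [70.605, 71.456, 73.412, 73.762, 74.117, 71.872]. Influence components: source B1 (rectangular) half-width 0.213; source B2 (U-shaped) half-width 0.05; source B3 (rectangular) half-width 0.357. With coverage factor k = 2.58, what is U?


mean = (70.605 + 71.456 + 73.412 + 73.762 + 74.117 + 71.872) / 6 = 72.53733333
s = sqrt(sum((x - mean)^2)/(n-1)) = 1.4216933
u_A = s / sqrt(n) = 1.4216933 / sqrt(6) = 0.58040386
u_B1 = 0.213 / sqrt(3) = 0.12297561
u_B2 = 0.05 / sqrt(2) = 0.035355339
u_B3 = 0.357 / sqrt(3) = 0.20611405
uc = sqrt(0.58040386^2 + 0.12297561^2 + 0.035355339^2 + 0.20611405^2) = 0.62906649
U = k * uc = 2.58 * 0.62906649
U = 1.6230

1.6230


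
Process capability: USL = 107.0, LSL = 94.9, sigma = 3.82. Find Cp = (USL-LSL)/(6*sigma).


Cp = (USL - LSL) / (6 * sigma)
= (107.0 - 94.9) / (6 * 3.82)
= 12.1000 / 22.9200
= 0.5279

0.5279


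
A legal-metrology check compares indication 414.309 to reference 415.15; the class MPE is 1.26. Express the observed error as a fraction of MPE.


e = indication - reference = 414.309 - 415.15 = -0.8410
|e| = 0.8410
ratio = |e| / MPE = 0.8410 / 1.26
ratio = 0.6675

0.6675


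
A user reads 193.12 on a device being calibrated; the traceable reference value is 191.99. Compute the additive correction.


Correction = standard - reading
= 191.99 - 193.12
= -1.1300

-1.1300


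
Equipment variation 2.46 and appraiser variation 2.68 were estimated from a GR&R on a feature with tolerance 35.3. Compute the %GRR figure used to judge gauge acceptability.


GRR = sqrt(EV^2 + AV^2) = sqrt(2.46^2 + 2.68^2) = 3.6378565
%GRR = GRR / tol * 100 = 3.6378565 / 35.3 * 100
%GRR = 10.3055

10.3055


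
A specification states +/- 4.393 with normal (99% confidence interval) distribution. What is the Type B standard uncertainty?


u_B = half_width / 2.576
u_B = 4.393 / 2.576
u_B = 1.7054

1.7054


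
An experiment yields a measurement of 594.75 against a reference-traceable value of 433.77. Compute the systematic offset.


Systematic error = measured - true
= 594.75 - 433.77
= 160.9800

160.9800


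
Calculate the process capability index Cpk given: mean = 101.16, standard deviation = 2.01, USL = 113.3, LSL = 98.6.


Cpu = (USL - mean) / (3*sigma) = (113.3 - 101.16) / (3*2.01) = 2.0133
Cpl = (mean - LSL) / (3*sigma) = (101.16 - 98.6) / (3*2.01) = 0.4245
Cpk = min(Cpu, Cpl) = 0.4245

0.4245


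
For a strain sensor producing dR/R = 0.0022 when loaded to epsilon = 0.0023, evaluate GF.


GF = (dR/R) / epsilon
= 0.0022 / 0.0023
= 0.9565

0.9565


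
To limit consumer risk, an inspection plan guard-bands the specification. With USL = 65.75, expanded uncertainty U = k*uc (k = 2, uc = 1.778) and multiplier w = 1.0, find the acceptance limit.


U = k * uc = 2 * 1.778 = 3.556
guard band g = w * U = 1.0 * 3.556 = 3.556
AL = USL - g = 65.75 - 3.556
AL = 62.1940

62.1940


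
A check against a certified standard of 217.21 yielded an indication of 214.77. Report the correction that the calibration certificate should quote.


Correction = standard - reading
= 217.21 - 214.77
= 2.4400

2.4400


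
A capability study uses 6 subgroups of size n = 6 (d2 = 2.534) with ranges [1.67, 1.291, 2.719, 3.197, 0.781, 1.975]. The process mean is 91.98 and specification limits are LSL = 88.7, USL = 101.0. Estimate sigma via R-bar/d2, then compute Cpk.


R_bar = (1.67 + 1.291 + 2.719 + 3.197 + 0.781 + 1.975) / 6 = 1.9388333
sigma = R_bar / d2 = 1.9388333 / 2.534 = 0.76512758
Cp = (USL - LSL)/(6*sigma) = (101.0 - 88.7)/(6*0.76512758) = 2.6793
Cpu = (101.0 - 91.98)/(3*0.76512758) = 3.9296
Cpl = (91.98 - 88.7)/(3*0.76512758) = 1.4290
Cpk = min(Cpu, Cpl) = 1.4290

1.4290


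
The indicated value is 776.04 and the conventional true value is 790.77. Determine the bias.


Systematic error = measured - true
= 776.04 - 790.77
= -14.7300

-14.7300


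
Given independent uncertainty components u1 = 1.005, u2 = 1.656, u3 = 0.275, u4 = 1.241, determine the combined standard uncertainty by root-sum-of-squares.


uc = sqrt(1.005^2 + 1.656^2 + 0.275^2 + 1.241^2)
uc = sqrt(5.368067)
uc = 2.3169

2.3169


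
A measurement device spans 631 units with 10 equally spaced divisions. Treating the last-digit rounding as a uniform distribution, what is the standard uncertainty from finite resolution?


resolution = range / divisions
resolution = 631 / 10 = 63.1
u_res = resolution / (2*sqrt(3))
u_res = 63.1 / 3.4641016
u_res = 18.2154

18.2154


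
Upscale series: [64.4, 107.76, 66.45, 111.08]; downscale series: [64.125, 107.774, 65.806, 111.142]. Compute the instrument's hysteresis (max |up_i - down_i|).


|64.4 - 64.125| = 0.2750
|107.76 - 107.774| = 0.0140
|66.45 - 65.806| = 0.6440
|111.08 - 111.142| = 0.0620
hysteresis = max(diffs) = 0.6440

0.6440


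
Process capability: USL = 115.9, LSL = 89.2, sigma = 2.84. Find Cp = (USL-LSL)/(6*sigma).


Cp = (USL - LSL) / (6 * sigma)
= (115.9 - 89.2) / (6 * 2.84)
= 26.7000 / 17.0400
= 1.5669

1.5669


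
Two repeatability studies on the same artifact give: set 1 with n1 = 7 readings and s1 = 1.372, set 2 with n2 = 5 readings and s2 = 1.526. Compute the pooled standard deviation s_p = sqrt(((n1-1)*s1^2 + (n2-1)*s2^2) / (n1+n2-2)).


s_p = sqrt(((n1-1)*s1^2 + (n2-1)*s2^2) / (n1+n2-2))
numerator = (7-1)*1.372^2 + (5-1)*1.526^2 = 11.294304 + 9.314704 = 20.609008
denominator = 7 + 5 - 2 = 10
s_p^2 = 20.609008 / 10 = 2.0609008
s_p = sqrt(2.0609008) = 1.4356

1.4356


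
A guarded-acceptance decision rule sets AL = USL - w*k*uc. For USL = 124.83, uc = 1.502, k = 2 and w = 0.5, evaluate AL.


U = k * uc = 2 * 1.502 = 3.004
guard band g = w * U = 0.5 * 3.004 = 1.502
AL = USL - g = 124.83 - 1.502
AL = 123.3280

123.3280


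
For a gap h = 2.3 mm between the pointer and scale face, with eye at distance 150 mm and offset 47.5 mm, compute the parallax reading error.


error = h * offset / d
= 2.3 * 47.5 / 150
= 0.7283

0.7283


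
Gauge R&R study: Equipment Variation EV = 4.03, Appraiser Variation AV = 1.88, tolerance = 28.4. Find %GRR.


GRR = sqrt(EV^2 + AV^2) = sqrt(4.03^2 + 1.88^2) = 4.4469428
%GRR = GRR / tol * 100 = 4.4469428 / 28.4 * 100
%GRR = 15.6582

15.6582


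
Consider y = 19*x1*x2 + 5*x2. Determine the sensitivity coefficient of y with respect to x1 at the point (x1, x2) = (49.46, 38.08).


y = 19*x1*x2 + 5*x2
dy/dx1 = 19*x2
Evaluate at x2 = 38.08: c1 = 19 * 38.08
c1 = 723.5200

723.5200


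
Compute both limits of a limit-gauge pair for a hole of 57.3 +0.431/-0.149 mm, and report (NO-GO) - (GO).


GO = nominal - lower_tol (smallest hole = maximum material condition)
GO = 57.3 - 0.149 = 57.151
NO-GO = nominal + upper_tol (largest hole = least material condition)
NO-GO = 57.3 + 0.431 = 57.731
spread = NO-GO - GO = 57.731 - 57.151 = 0.5800

0.5800


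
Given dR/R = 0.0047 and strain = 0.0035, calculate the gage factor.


GF = (dR/R) / epsilon
= 0.0047 / 0.0035
= 1.3429

1.3429


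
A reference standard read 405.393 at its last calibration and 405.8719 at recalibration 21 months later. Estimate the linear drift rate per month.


rate = (v2 - v1) / months
= (405.8719 - 405.393) / 21
= 0.4789 / 21
= 0.0228

0.0228


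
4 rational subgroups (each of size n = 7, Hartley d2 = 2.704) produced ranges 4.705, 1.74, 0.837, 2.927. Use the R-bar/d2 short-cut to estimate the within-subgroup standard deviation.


R_bar = (4.705 + 1.74 + 0.837 + 2.927) / 4
R_bar = 10.209 / 4 = 2.55225
sigma_hat = R_bar / d2 = 2.55225 / 2.704 = 0.9439

0.9439


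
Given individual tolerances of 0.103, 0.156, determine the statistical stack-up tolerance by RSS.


RSS = sqrt(0.103^2 + 0.156^2)
= sqrt(0.034945)
= 0.1869

0.1869


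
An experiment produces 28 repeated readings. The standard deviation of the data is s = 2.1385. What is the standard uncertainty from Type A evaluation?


u_A = s / sqrt(n)
u_A = 2.1385 / sqrt(28)
u_A = 2.1385 / 5.2915026
u_A = 0.4041

0.4041


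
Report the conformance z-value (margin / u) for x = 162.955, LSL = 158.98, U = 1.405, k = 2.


u = U / k = 1.405 / 2 = 0.7025
margin = |LSL - x| = |158.98 - 162.955| = 3.975
z = margin / u = 3.975 / 0.7025
z = 5.6584

5.6584


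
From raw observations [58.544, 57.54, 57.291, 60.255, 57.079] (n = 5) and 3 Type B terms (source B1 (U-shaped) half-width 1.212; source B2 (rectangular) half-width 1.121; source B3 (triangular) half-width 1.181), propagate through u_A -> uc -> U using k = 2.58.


mean = (58.544 + 57.54 + 57.291 + 60.255 + 57.079) / 5 = 58.1418
s = sqrt(sum((x - mean)^2)/(n-1)) = 1.3079513
u_A = s / sqrt(n) = 1.3079513 / sqrt(5) = 0.5849336
u_B1 = 1.212 / sqrt(2) = 0.85701342
u_B2 = 1.121 / sqrt(3) = 0.64720965
u_B3 = 1.181 / sqrt(6) = 0.48214123
uc = sqrt(0.5849336^2 + 0.85701342^2 + 0.64720965^2 + 0.48214123^2) = 1.3145189
U = k * uc = 2.58 * 1.3145189
U = 3.3915

3.3915


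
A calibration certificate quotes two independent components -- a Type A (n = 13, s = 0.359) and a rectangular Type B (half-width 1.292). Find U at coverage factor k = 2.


u_A = s / sqrt(n) = 0.359 / sqrt(13) = 0.099568685
u_B = half_width / sqrt(3) = 1.292 / sqrt(3) = 0.74593655
uc = sqrt(u_A^2 + u_B^2) = sqrt(0.099568685^2 + 0.74593655^2) = 0.7525525
U = k * uc = 2 * 0.7525525
U = 1.5051

1.5051


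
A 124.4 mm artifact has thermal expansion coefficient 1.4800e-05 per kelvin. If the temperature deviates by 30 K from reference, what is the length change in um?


dL = L * alpha * dT
= 124.4 * 1.4800e-05 * 30
= 0.0552336 mm
dL_um = 0.0552336 * 1000 = 55.2336 um

55.2336


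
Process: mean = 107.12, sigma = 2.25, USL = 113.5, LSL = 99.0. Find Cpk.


Cpu = (USL - mean) / (3*sigma) = (113.5 - 107.12) / (3*2.25) = 0.9452
Cpl = (mean - LSL) / (3*sigma) = (107.12 - 99.0) / (3*2.25) = 1.2030
Cpk = min(Cpu, Cpl) = 0.9452

0.9452


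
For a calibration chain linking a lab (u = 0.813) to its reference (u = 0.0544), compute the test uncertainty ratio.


TUR = u_lab / u_ref
= 0.813 / 0.0544
= 14.9449

14.9449


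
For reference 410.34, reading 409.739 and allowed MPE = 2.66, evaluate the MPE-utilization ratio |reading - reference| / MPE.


e = indication - reference = 409.739 - 410.34 = -0.6010
|e| = 0.6010
ratio = |e| / MPE = 0.6010 / 2.66
ratio = 0.2259

0.2259


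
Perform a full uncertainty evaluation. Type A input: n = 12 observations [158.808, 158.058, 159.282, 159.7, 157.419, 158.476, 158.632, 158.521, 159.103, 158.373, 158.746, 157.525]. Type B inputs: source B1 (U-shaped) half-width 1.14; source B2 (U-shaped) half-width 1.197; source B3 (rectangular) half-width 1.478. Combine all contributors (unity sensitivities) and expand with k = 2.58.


mean = (158.808 + 158.058 + 159.282 + 159.7 + 157.419 + 158.476 + 158.632 + 158.521 + 159.103 + 158.373 + 158.746 + 157.525) / 12 = 158.5535833
s = sqrt(sum((x - mean)^2)/(n-1)) = 0.66641367
u_A = s / sqrt(n) = 0.66641367 / sqrt(12) = 0.19237706
u_B1 = 1.14 / sqrt(2) = 0.80610173
u_B2 = 1.197 / sqrt(2) = 0.84640682
u_B3 = 1.478 / sqrt(3) = 0.8533237
uc = sqrt(0.19237706^2 + 0.80610173^2 + 0.84640682^2 + 0.8533237^2) = 1.4599229
U = k * uc = 2.58 * 1.4599229
U = 3.7666

3.7666


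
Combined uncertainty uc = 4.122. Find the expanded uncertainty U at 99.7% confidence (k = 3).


U = k * uc
U = 3 * 4.122
U = 12.3660

12.3660


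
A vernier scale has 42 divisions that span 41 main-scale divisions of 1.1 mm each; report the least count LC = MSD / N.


LC = MSD / n_div
= 1.1 / 42
= 0.0262

0.0262


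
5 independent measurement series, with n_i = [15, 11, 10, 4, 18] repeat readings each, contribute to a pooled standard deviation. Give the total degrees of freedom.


nu = sum_i (n_i - 1)
nu = ((15 - 1) + (11 - 1) + (10 - 1) + (4 - 1) + (18 - 1))
nu = 14 + 10 + 9 + 3 + 17
nu = 53

53


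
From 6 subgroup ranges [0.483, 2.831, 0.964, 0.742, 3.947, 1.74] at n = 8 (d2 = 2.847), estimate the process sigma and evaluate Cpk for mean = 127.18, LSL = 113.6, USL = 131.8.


R_bar = (0.483 + 2.831 + 0.964 + 0.742 + 3.947 + 1.74) / 6 = 1.7845
sigma = R_bar / d2 = 1.7845 / 2.847 = 0.62680014
Cp = (USL - LSL)/(6*sigma) = (131.8 - 113.6)/(6*0.62680014) = 4.8394
Cpu = (131.8 - 127.18)/(3*0.62680014) = 2.4569
Cpl = (127.18 - 113.6)/(3*0.62680014) = 7.2219
Cpk = min(Cpu, Cpl) = 2.4569

2.4569


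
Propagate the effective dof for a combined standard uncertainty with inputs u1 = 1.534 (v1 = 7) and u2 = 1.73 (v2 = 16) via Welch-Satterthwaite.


uc = sqrt(u1^2 + u2^2) = sqrt(1.534^2 + 1.73^2) = 2.312154
v_eff = uc^4 / (u1^4/v1 + u2^4/v2)
= 2.312154^4 / (1.534^4/7 + 1.73^4/16)
= 28.580316 / 1.3508897
v_eff = 21.1567

21.1567


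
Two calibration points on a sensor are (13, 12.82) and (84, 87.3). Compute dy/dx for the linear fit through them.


slope = (y2 - y1) / (x2 - x1)
= (87.3 - 12.82) / (84 - 13)
= 74.4800 / 71
= 1.0490

1.0490


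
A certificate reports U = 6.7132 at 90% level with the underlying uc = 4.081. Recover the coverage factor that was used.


k = U / uc
k = 6.7132 / 4.081
k = 1.645

1.645


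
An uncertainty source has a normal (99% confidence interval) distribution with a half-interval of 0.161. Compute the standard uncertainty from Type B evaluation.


u_B = half_width / 2.576
u_B = 0.161 / 2.576
u_B = 0.0625

0.0625


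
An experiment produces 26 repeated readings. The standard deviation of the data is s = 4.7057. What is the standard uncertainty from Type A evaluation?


u_A = s / sqrt(n)
u_A = 4.7057 / sqrt(26)
u_A = 4.7057 / 5.0990195
u_A = 0.9229

0.9229


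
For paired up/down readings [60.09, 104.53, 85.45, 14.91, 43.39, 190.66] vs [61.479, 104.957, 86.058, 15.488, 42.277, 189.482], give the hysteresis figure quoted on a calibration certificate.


|60.09 - 61.479| = 1.3890
|104.53 - 104.957| = 0.4270
|85.45 - 86.058| = 0.6080
|14.91 - 15.488| = 0.5780
|43.39 - 42.277| = 1.1130
|190.66 - 189.482| = 1.1780
hysteresis = max(diffs) = 1.3890

1.3890


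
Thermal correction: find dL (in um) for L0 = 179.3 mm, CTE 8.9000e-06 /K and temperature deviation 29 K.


dL = L * alpha * dT
= 179.3 * 8.9000e-06 * 29
= 0.0462773 mm
dL_um = 0.0462773 * 1000 = 46.2773 um

46.2773


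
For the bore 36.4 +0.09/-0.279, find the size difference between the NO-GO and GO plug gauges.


GO = nominal - lower_tol (smallest hole = maximum material condition)
GO = 36.4 - 0.279 = 36.121
NO-GO = nominal + upper_tol (largest hole = least material condition)
NO-GO = 36.4 + 0.09 = 36.49
spread = NO-GO - GO = 36.49 - 36.121 = 0.3690

0.3690


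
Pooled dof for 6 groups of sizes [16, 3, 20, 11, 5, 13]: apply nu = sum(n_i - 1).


nu = sum_i (n_i - 1)
nu = ((16 - 1) + (3 - 1) + (20 - 1) + (11 - 1) + (5 - 1) + (13 - 1))
nu = 15 + 2 + 19 + 10 + 4 + 12
nu = 62

62


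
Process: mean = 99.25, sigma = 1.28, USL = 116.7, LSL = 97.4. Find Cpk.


Cpu = (USL - mean) / (3*sigma) = (116.7 - 99.25) / (3*1.28) = 4.5443
Cpl = (mean - LSL) / (3*sigma) = (99.25 - 97.4) / (3*1.28) = 0.4818
Cpk = min(Cpu, Cpl) = 0.4818

0.4818


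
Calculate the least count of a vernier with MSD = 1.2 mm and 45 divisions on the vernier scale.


LC = MSD / n_div
= 1.2 / 45
= 0.0267

0.0267


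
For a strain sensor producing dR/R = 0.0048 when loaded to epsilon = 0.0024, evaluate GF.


GF = (dR/R) / epsilon
= 0.0048 / 0.0024
= 2.0000

2.0000


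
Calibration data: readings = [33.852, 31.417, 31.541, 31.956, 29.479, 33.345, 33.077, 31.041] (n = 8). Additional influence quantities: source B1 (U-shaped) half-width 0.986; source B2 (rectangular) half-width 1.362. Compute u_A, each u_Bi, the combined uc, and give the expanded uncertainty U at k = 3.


mean = (33.852 + 31.417 + 31.541 + 31.956 + 29.479 + 33.345 + 33.077 + 31.041) / 8 = 31.9635
s = sqrt(sum((x - mean)^2)/(n-1)) = 1.4250728
u_A = s / sqrt(n) = 1.4250728 / sqrt(8) = 0.50383932
u_B1 = 0.986 / sqrt(2) = 0.69720729
u_B2 = 1.362 / sqrt(3) = 0.78635107
uc = sqrt(0.50383932^2 + 0.69720729^2 + 0.78635107^2) = 1.1654613
U = k * uc = 3 * 1.1654613
U = 3.4964

3.4964


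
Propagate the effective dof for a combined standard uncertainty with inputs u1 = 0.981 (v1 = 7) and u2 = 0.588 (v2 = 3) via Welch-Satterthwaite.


uc = sqrt(u1^2 + u2^2) = sqrt(0.981^2 + 0.588^2) = 1.1437242
v_eff = uc^4 / (u1^4/v1 + u2^4/v2)
= 1.1437242^4 / (0.981^4/7 + 0.588^4/3)
= 1.7111388 / 0.17215183
v_eff = 9.9397

9.9397


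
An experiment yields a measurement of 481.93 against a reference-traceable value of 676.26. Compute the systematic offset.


Systematic error = measured - true
= 481.93 - 676.26
= -194.3300

-194.3300


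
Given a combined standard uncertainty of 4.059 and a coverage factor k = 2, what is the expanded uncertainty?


U = k * uc
U = 2 * 4.059
U = 8.1180

8.1180


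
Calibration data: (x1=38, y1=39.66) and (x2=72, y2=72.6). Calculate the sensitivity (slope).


slope = (y2 - y1) / (x2 - x1)
= (72.6 - 39.66) / (72 - 38)
= 32.9400 / 34
= 0.9688

0.9688


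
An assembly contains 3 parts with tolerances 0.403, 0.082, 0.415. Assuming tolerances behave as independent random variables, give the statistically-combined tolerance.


RSS = sqrt(0.403^2 + 0.082^2 + 0.415^2)
= sqrt(0.341358)
= 0.5843

0.5843


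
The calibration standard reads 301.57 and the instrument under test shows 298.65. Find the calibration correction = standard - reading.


Correction = standard - reading
= 301.57 - 298.65
= 2.9200

2.9200


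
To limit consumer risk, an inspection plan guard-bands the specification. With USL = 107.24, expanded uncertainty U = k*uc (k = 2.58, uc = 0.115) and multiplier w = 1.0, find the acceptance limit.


U = k * uc = 2.58 * 0.115 = 0.2967
guard band g = w * U = 1.0 * 0.2967 = 0.2967
AL = USL - g = 107.24 - 0.2967
AL = 106.9433

106.9433


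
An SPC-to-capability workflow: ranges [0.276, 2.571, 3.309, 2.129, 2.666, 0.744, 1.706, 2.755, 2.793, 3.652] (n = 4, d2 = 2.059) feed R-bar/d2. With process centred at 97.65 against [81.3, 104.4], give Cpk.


R_bar = (0.276 + 2.571 + 3.309 + 2.129 + 2.666 + 0.744 + 1.706 + 2.755 + 2.793 + 3.652) / 10 = 2.2601
sigma = R_bar / d2 = 2.2601 / 2.059 = 1.0976688
Cp = (USL - LSL)/(6*sigma) = (104.4 - 81.3)/(6*1.0976688) = 3.5074
Cpu = (104.4 - 97.65)/(3*1.0976688) = 2.0498
Cpl = (97.65 - 81.3)/(3*1.0976688) = 4.9651
Cpk = min(Cpu, Cpl) = 2.0498

2.0498


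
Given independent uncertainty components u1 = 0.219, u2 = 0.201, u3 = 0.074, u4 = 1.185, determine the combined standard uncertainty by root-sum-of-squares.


uc = sqrt(0.219^2 + 0.201^2 + 0.074^2 + 1.185^2)
uc = sqrt(1.498063)
uc = 1.2240

1.2240


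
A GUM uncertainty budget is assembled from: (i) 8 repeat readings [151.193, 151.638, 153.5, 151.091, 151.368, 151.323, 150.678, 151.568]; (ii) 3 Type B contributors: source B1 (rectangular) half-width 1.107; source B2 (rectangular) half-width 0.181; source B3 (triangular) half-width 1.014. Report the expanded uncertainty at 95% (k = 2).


mean = (151.193 + 151.638 + 153.5 + 151.091 + 151.368 + 151.323 + 150.678 + 151.568) / 8 = 151.544875
s = sqrt(sum((x - mean)^2)/(n-1)) = 0.84460683
u_A = s / sqrt(n) = 0.84460683 / sqrt(8) = 0.29861361
u_B1 = 1.107 / sqrt(3) = 0.63912675
u_B2 = 0.181 / sqrt(3) = 0.1045004
u_B3 = 1.014 / sqrt(6) = 0.41396377
uc = sqrt(0.29861361^2 + 0.63912675^2 + 0.1045004^2 + 0.41396377^2) = 0.8245844
U = k * uc = 2 * 0.8245844
U = 1.6492

1.6492


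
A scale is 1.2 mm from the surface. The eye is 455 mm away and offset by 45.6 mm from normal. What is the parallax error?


error = h * offset / d
= 1.2 * 45.6 / 455
= 0.1203

0.1203


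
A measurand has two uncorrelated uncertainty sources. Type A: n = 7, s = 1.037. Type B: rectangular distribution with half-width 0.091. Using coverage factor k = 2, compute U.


u_A = s / sqrt(n) = 1.037 / sqrt(7) = 0.39194916
u_B = half_width / sqrt(3) = 0.091 / sqrt(3) = 0.052538874
uc = sqrt(u_A^2 + u_B^2) = sqrt(0.39194916^2 + 0.052538874^2) = 0.39545477
U = k * uc = 2 * 0.39545477
U = 0.7909

0.7909


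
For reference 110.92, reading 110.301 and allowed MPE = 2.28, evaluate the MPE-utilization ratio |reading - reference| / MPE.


e = indication - reference = 110.301 - 110.92 = -0.6190
|e| = 0.6190
ratio = |e| / MPE = 0.6190 / 2.28
ratio = 0.2715

0.2715


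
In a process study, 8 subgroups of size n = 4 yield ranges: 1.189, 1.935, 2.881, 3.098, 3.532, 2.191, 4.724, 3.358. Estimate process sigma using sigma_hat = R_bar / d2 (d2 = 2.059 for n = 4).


R_bar = (1.189 + 1.935 + 2.881 + 3.098 + 3.532 + 2.191 + 4.724 + 3.358) / 8
R_bar = 22.908 / 8 = 2.8635
sigma_hat = R_bar / d2 = 2.8635 / 2.059 = 1.3907

1.3907


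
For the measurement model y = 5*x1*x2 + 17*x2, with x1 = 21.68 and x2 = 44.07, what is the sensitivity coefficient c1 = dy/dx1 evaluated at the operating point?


y = 5*x1*x2 + 17*x2
dy/dx1 = 5*x2
Evaluate at x2 = 44.07: c1 = 5 * 44.07
c1 = 220.3500

220.3500


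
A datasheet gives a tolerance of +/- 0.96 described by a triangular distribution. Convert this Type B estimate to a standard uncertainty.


u_B = half_width / sqrt(6)
u_B = 0.96 / 2.4494897
u_B = 0.3919

0.3919


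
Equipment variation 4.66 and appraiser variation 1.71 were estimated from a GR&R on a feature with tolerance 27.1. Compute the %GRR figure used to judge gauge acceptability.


GRR = sqrt(EV^2 + AV^2) = sqrt(4.66^2 + 1.71^2) = 4.9638392
%GRR = GRR / tol * 100 = 4.9638392 / 27.1 * 100
%GRR = 18.3167

18.3167


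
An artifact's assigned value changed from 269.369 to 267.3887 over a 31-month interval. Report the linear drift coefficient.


rate = (v2 - v1) / months
= (267.3887 - 269.369) / 31
= -1.9803 / 31
= -0.0639

-0.0639


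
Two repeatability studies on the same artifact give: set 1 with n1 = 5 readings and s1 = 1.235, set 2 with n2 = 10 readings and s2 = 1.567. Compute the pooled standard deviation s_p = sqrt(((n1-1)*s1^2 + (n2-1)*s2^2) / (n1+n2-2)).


s_p = sqrt(((n1-1)*s1^2 + (n2-1)*s2^2) / (n1+n2-2))
numerator = (5-1)*1.235^2 + (10-1)*1.567^2 = 6.1009 + 22.099401 = 28.200301
denominator = 5 + 10 - 2 = 13
s_p^2 = 28.200301 / 13 = 2.1692539
s_p = sqrt(2.1692539) = 1.4728

1.4728


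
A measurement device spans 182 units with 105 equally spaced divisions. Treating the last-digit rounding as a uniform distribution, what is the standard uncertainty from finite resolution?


resolution = range / divisions
resolution = 182 / 105 = 1.7333333
u_res = resolution / (2*sqrt(3))
u_res = 1.7333333 / 3.4641016
u_res = 0.5004

0.5004


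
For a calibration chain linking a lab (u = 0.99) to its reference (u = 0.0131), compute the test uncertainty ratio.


TUR = u_lab / u_ref
= 0.99 / 0.0131
= 75.5725

75.5725


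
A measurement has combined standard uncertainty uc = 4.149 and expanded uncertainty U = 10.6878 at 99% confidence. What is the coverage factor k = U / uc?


k = U / uc
k = 10.6878 / 4.149
k = 2.576

2.576


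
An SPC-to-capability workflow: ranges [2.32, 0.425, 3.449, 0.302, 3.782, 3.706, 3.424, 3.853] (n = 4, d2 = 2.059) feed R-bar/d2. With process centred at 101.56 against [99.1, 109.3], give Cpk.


R_bar = (2.32 + 0.425 + 3.449 + 0.302 + 3.782 + 3.706 + 3.424 + 3.853) / 8 = 2.657625
sigma = R_bar / d2 = 2.657625 / 2.059 = 1.2907358
Cp = (USL - LSL)/(6*sigma) = (109.3 - 99.1)/(6*1.2907358) = 1.3171
Cpu = (109.3 - 101.56)/(3*1.2907358) = 1.9989
Cpl = (101.56 - 99.1)/(3*1.2907358) = 0.6353
Cpk = min(Cpu, Cpl) = 0.6353

0.6353


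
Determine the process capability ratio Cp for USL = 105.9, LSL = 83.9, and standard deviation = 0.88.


Cp = (USL - LSL) / (6 * sigma)
= (105.9 - 83.9) / (6 * 0.88)
= 22.0000 / 5.2800
= 4.1667

4.1667


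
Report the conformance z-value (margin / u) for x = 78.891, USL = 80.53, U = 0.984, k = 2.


u = U / k = 0.984 / 2 = 0.492
margin = |USL - x| = |80.53 - 78.891| = 1.639
z = margin / u = 1.639 / 0.492
z = 3.3313

3.3313


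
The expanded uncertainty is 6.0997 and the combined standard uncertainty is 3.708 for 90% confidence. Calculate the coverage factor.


k = U / uc
k = 6.0997 / 3.708
k = 1.645

1.645


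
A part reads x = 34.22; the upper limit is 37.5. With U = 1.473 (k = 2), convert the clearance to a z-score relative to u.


u = U / k = 1.473 / 2 = 0.7365
margin = |USL - x| = |37.5 - 34.22| = 3.28
z = margin / u = 3.28 / 0.7365
z = 4.4535

4.4535


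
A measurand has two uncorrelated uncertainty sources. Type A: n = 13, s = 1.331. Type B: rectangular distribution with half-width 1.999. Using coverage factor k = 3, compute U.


u_A = s / sqrt(n) = 1.331 / sqrt(13) = 0.36915298
u_B = half_width / sqrt(3) = 1.999 / sqrt(3) = 1.1541232
uc = sqrt(u_A^2 + u_B^2) = sqrt(0.36915298^2 + 1.1541232^2) = 1.2117237
U = k * uc = 3 * 1.2117237
U = 3.6352

3.6352


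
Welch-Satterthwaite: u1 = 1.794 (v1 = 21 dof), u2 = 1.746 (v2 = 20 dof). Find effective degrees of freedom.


uc = sqrt(u1^2 + u2^2) = sqrt(1.794^2 + 1.746^2) = 2.5033881
v_eff = uc^4 / (u1^4/v1 + u2^4/v2)
= 2.5033881^4 / (1.794^4/21 + 1.746^4/20)
= 39.274687 / 0.95792631
v_eff = 40.9997

40.9997


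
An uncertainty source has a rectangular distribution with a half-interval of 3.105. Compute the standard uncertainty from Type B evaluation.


u_B = half_width / sqrt(3)
u_B = 3.105 / 1.7320508
u_B = 1.7927

1.7927


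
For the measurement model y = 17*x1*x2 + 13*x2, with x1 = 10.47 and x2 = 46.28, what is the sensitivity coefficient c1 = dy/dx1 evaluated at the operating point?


y = 17*x1*x2 + 13*x2
dy/dx1 = 17*x2
Evaluate at x2 = 46.28: c1 = 17 * 46.28
c1 = 786.7600

786.7600


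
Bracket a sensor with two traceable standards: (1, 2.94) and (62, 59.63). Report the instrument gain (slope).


slope = (y2 - y1) / (x2 - x1)
= (59.63 - 2.94) / (62 - 1)
= 56.6900 / 61
= 0.9293

0.9293


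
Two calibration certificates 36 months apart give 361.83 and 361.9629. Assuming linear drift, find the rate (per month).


rate = (v2 - v1) / months
= (361.9629 - 361.83) / 36
= 0.1329 / 36
= 0.0037

0.0037


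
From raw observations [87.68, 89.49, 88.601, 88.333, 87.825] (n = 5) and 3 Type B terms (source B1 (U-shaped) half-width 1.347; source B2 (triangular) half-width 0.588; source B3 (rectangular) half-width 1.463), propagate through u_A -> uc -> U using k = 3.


mean = (87.68 + 89.49 + 88.601 + 88.333 + 87.825) / 5 = 88.3858
s = sqrt(sum((x - mean)^2)/(n-1)) = 0.72128476
u_A = s / sqrt(n) = 0.72128476 / sqrt(5) = 0.32256835
u_B1 = 1.347 / sqrt(2) = 0.95247283
u_B2 = 0.588 / sqrt(6) = 0.24004999
u_B3 = 1.463 / sqrt(3) = 0.84466344
uc = sqrt(0.32256835^2 + 0.95247283^2 + 0.24004999^2 + 0.84466344^2) = 1.3350413
U = k * uc = 3 * 1.3350413
U = 4.0051

4.0051


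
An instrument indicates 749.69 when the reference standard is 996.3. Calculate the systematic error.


Systematic error = measured - true
= 749.69 - 996.3
= -246.6100

-246.6100


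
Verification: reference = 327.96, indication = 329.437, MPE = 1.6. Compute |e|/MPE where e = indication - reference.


e = indication - reference = 329.437 - 327.96 = 1.4770
|e| = 1.4770
ratio = |e| / MPE = 1.4770 / 1.6
ratio = 0.9231

0.9231


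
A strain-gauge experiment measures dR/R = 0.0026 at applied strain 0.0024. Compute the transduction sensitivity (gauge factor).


GF = (dR/R) / epsilon
= 0.0026 / 0.0024
= 1.0833

1.0833


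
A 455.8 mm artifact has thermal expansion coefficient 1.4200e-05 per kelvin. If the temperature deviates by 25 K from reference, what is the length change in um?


dL = L * alpha * dT
= 455.8 * 1.4200e-05 * 25
= 0.1618090 mm
dL_um = 0.1618090 * 1000 = 161.8090 um

161.8090


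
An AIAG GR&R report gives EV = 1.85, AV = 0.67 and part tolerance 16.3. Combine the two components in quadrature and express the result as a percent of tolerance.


GRR = sqrt(EV^2 + AV^2) = sqrt(1.85^2 + 0.67^2) = 1.9675874
%GRR = GRR / tol * 100 = 1.9675874 / 16.3 * 100
%GRR = 12.0711

12.0711


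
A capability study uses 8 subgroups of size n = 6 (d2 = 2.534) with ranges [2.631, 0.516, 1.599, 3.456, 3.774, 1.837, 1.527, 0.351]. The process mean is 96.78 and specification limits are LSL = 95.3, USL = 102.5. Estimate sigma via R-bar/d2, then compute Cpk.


R_bar = (2.631 + 0.516 + 1.599 + 3.456 + 3.774 + 1.837 + 1.527 + 0.351) / 8 = 1.961375
sigma = R_bar / d2 = 1.961375 / 2.534 = 0.77402328
Cp = (USL - LSL)/(6*sigma) = (102.5 - 95.3)/(6*0.77402328) = 1.5503
Cpu = (102.5 - 96.78)/(3*0.77402328) = 2.4633
Cpl = (96.78 - 95.3)/(3*0.77402328) = 0.6374
Cpk = min(Cpu, Cpl) = 0.6374

0.6374


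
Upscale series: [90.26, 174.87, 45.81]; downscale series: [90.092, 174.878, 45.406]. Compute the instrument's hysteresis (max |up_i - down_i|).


|90.26 - 90.092| = 0.1680
|174.87 - 174.878| = 0.0080
|45.81 - 45.406| = 0.4040
hysteresis = max(diffs) = 0.4040

0.4040


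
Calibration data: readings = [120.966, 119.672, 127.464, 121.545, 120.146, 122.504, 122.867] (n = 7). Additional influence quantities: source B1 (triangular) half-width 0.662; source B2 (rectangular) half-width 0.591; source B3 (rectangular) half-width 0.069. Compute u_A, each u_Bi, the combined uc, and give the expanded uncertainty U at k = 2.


mean = (120.966 + 119.672 + 127.464 + 121.545 + 120.146 + 122.504 + 122.867) / 7 = 122.1662857
s = sqrt(sum((x - mean)^2)/(n-1)) = 2.6076978
u_A = s / sqrt(n) = 2.6076978 / sqrt(7) = 0.98561712
u_B1 = 0.662 / sqrt(6) = 0.27026037
u_B2 = 0.591 / sqrt(3) = 0.34121401
u_B3 = 0.069 / sqrt(3) = 0.039837169
uc = sqrt(0.98561712^2 + 0.27026037^2 + 0.34121401^2 + 0.039837169^2) = 1.078191
U = k * uc = 2 * 1.078191
U = 2.1564

2.1564


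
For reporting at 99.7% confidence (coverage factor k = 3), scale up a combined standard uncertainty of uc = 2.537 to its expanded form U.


U = k * uc
U = 3 * 2.537
U = 7.6110

7.6110


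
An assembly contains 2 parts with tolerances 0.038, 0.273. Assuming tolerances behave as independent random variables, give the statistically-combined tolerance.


RSS = sqrt(0.038^2 + 0.273^2)
= sqrt(0.075973)
= 0.2756

0.2756


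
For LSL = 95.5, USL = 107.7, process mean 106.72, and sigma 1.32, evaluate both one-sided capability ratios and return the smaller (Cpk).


Cpu = (USL - mean) / (3*sigma) = (107.7 - 106.72) / (3*1.32) = 0.2475
Cpl = (mean - LSL) / (3*sigma) = (106.72 - 95.5) / (3*1.32) = 2.8333
Cpk = min(Cpu, Cpl) = 0.2475

0.2475


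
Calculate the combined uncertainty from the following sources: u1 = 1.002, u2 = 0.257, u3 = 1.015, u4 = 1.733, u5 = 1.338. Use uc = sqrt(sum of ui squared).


uc = sqrt(1.002^2 + 0.257^2 + 1.015^2 + 1.733^2 + 1.338^2)
uc = sqrt(6.893811)
uc = 2.6256

2.6256


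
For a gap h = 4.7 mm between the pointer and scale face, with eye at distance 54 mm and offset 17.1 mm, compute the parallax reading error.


error = h * offset / d
= 4.7 * 17.1 / 54
= 1.4883

1.4883
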